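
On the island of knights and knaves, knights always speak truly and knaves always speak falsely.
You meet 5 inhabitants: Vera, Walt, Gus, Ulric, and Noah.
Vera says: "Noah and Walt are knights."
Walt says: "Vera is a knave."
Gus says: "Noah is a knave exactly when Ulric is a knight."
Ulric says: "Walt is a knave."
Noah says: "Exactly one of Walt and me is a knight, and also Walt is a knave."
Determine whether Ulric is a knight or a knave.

Ulric is a knave.

Consistent assignments: {Vera=knave, Walt=knight, Gus=knave, Ulric=knave, Noah=knave}
In every consistent assignment, Ulric is a knave.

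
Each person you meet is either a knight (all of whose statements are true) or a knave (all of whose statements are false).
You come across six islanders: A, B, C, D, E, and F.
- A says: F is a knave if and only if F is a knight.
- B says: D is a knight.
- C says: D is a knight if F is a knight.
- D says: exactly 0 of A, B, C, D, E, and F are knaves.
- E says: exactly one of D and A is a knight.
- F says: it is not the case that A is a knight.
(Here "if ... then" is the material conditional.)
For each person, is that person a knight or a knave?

A is a knave, B is a knave, C is a knave, D is a knave, E is a knave, and F is a knight.

Since A is a knave, "F is a knave if and only if F is a knight" needs to be False, which holds.
As a knave, B's statement "D is a knight" should be False; it is.
Since C is a knave, "D is a knight if F is a knight" needs to be False, which holds.
D is a knave, so "exactly 0 of A, B, C, D, E, and F are knaves" must be False — and it is.
As a knave, E's statement "exactly one of D and A is a knight" should be False; it is.
F is a knight; "it is not the case that A is a knight" is true, as required.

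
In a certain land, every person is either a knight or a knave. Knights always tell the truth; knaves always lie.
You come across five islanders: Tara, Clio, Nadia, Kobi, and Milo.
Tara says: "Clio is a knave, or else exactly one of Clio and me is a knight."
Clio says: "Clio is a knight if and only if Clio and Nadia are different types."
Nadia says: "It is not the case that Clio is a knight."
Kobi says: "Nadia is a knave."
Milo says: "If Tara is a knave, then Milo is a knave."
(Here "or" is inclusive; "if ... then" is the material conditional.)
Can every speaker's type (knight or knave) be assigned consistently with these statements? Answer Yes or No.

Yes

One consistent assignment: Tara=knight, Clio=knave, Nadia=knight, Kobi=knave, Milo=knight.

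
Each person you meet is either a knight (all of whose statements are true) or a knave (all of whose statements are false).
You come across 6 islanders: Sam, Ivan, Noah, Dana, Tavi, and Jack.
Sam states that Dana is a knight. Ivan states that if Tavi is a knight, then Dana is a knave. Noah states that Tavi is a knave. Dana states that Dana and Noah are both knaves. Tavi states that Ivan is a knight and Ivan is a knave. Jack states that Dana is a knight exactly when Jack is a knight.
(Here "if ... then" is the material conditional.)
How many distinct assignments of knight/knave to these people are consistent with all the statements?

0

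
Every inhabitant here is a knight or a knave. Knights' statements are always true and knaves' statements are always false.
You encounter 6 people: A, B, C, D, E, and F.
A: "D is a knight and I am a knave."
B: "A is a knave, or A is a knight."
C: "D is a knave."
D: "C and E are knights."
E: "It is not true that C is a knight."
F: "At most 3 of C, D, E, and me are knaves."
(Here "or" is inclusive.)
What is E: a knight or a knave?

E is a knave.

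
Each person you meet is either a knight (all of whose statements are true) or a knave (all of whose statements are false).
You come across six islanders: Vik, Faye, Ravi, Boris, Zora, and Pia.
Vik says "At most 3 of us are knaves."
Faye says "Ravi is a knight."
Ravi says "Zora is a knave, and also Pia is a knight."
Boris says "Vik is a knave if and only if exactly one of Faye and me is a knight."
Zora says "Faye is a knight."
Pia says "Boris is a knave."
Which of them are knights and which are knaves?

Vik is a knave, Faye is a knave, Ravi is a knave, Boris is a knight, Zora is a knave, and Pia is a knave.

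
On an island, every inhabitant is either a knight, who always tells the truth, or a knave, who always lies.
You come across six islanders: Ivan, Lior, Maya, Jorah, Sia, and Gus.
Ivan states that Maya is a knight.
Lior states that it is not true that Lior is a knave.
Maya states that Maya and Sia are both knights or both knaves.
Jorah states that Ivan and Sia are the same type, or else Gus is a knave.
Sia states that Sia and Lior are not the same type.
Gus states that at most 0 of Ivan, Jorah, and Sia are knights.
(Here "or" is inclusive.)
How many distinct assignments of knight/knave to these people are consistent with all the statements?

2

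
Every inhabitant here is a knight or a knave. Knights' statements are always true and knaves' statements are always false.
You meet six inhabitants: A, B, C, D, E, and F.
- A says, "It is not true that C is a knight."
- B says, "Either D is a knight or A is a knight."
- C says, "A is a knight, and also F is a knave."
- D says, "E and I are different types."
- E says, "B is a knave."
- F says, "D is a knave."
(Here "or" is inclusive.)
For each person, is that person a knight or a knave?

Since A is a knight, "it is not true that C is a knight" needs to be True, which holds.
Since B is a knight, "either D is a knight or A is a knight" needs to be True, which holds.
Since C is a knave, "A is a knight, and also F is a knave" needs to be false, which holds.
D (knave): "E and I are different types" — false. ✓
As a knave, E's statement "B is a knave" should be false; it is.
F is a knight, and the claim "D is a knave" is indeed True.

A is a knight, B is a knight, C is a knave, D is a knave, E is a knave, and F is a knight.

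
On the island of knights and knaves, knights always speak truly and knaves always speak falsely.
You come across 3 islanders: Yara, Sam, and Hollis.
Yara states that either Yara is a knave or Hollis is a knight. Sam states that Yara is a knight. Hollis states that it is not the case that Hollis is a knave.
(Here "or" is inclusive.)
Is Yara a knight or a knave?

Yara is a knight.

Consistent assignments: {Yara=knight, Sam=knight, Hollis=knight}
In every consistent assignment, Yara is a knight.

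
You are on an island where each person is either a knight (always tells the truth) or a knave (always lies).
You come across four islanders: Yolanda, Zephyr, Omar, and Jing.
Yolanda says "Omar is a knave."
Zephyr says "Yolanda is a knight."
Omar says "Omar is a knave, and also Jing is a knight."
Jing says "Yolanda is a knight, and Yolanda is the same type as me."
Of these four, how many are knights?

2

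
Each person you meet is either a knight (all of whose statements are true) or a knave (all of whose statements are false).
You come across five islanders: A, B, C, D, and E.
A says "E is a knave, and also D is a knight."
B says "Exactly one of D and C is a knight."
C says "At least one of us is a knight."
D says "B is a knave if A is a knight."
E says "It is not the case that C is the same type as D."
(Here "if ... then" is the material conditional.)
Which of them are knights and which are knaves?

Knights: A, C, and D. Knaves: B and E.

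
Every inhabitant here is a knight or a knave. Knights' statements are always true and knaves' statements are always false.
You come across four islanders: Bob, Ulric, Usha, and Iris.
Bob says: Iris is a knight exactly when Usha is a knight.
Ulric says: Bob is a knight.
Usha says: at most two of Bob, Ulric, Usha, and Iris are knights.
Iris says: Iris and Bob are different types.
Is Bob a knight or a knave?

Bob is a knave.

Consistent assignments: {Bob=knave, Ulric=knave, Usha=knight, Iris=knave}
In every consistent assignment, Bob is a knave.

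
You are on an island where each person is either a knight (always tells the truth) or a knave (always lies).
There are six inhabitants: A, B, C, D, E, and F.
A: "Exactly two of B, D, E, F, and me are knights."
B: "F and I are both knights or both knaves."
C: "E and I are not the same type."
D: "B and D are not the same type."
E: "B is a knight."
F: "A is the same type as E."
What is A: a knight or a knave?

A is a knave.

Consistent assignments: {A=knave, B=knave, C=knight, D=knave, E=knave, F=knight}; {A=knave, B=knave, C=knave, D=knave, E=knave, F=knight}
In every consistent assignment, A is a knave.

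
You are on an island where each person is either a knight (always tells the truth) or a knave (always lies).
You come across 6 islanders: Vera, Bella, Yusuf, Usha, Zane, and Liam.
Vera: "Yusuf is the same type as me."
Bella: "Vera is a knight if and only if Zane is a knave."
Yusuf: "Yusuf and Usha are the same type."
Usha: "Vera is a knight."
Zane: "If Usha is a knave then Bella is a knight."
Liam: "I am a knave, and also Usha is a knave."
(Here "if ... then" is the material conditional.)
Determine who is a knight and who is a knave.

Since Vera is a knight, "Yusuf is the same type as me" needs to be true, which holds.
Bella is a knave; "Vera is a knight if and only if Zane is a knave" is false, as required.
Yusuf is a knight, so "Yusuf and Usha are the same type" must be true — and it is.
Usha is a knight, so "Vera is a knight" must be true — and it is.
As a knight, Zane's statement "if Usha is a knave then Bella is a knight" should be true; it is.
As a knave, Liam's statement "I am a knave, and also Usha is a knave" should be false; it is.

Vera is a knight, Bella is a knave, Yusuf is a knight, Usha is a knight, Zane is a knight, and Liam is a knave.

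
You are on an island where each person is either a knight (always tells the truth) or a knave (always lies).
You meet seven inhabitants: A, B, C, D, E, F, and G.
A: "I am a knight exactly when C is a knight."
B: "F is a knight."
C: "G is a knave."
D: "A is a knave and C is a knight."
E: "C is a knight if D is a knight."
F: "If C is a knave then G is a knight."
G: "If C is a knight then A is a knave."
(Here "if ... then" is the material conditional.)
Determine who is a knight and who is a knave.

Since A is a knight, "I am a knight exactly when C is a knight" needs to be true, which holds.
As a knight, B's statement "F is a knight" should be true; it is.
Since C is a knight, "G is a knave" needs to be true, which holds.
D is a knave, and the claim "A is a knave and C is a knight" is indeed False.
E is a knight; "C is a knight if D is a knight" is true, as required.
As a knight, F's statement "if C is a knave then G is a knight" should be true; it is.
G is a knave, so "if C is a knight then A is a knave" must be False — and it is.

A is a knight, B is a knight, C is a knight, D is a knave, E is a knight, F is a knight, and G is a knave.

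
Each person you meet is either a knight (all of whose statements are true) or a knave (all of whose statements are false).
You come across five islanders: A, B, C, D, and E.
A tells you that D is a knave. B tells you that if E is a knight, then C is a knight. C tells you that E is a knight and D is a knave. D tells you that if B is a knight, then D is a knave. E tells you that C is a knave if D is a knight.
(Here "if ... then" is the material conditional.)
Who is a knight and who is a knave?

Suppose A is a knight. Then A's statement "D is a knave" would have to be true. Checking the 16 ways to assign the others, none is consistent with every speaker.
(For instance, with B=knave, C=knave, D=knight, E=knight, A's claim "D is a knave" comes out false where it would need to be true.)
So A must be a knave, making "D is a knave" false. Taking A=knave, B=knave, C=knave, D=knight, E=knight, each remaining statement checks out:
  B (knave): "if E is a knight, then C is a knight" — false. ✓
  C (knave): "E is a knight and D is a knave" — false. ✓
  D (knight): "if B is a knight, then D is a knave" — true. ✓
  E (knight): "C is a knave if D is a knight" — true. ✓
This is the unique consistent assignment.

A is a knave, B is a knave, C is a knave, D is a knight, and E is a knight.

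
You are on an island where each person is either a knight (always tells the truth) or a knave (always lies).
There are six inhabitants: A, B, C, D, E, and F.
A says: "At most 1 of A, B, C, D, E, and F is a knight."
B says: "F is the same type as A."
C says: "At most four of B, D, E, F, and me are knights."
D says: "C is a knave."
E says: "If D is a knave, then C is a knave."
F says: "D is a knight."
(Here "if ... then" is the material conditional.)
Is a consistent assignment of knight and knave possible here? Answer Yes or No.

One consistent assignment: A=knave, B=knight, C=knight, D=knave, E=knave, F=knave.

Yes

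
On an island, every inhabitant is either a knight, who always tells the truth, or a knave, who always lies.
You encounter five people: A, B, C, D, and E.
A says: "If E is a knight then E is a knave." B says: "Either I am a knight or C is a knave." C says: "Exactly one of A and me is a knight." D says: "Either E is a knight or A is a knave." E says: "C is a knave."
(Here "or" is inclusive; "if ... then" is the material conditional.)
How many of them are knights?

3

The unique consistent assignment is A=knave, B=knight, C=knave, D=knight, E=knight.
That has 3 knights.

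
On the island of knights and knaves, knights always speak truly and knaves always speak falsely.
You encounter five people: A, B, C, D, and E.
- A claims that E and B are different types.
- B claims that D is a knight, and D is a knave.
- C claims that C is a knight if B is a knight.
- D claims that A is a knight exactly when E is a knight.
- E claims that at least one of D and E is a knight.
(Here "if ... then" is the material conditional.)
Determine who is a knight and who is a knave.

Since A is a knight, "E and B are different types" needs to be True, which holds.
B (knave): "D is a knight, and D is a knave" — false. ✓
Since C is a knight, "C is a knight if B is a knight" needs to be True, which holds.
D is a knight; "A is a knight exactly when E is a knight" is True, as required.
Since E is a knight, "at least one of D and E is a knight" needs to be True, which holds.

A is a knight, B is a knave, C is a knight, D is a knight, and E is a knight.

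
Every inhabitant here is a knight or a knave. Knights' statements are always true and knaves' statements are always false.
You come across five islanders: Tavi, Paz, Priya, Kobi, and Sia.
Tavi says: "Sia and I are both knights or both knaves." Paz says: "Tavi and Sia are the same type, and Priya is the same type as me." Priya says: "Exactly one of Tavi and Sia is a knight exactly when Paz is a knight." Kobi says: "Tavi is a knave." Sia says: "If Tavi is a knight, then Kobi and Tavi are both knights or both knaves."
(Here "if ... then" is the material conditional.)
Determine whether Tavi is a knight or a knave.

Tavi is a knave.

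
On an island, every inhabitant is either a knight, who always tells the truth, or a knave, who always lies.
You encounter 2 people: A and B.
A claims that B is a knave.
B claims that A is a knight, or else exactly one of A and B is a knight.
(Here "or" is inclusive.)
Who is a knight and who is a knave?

A is a knave, so "B is a knave" must be false — and it is.
B is a knight, and the claim "A is a knight, or else exactly one of A and B is a knight" is indeed True.

A is a knave and B is a knight.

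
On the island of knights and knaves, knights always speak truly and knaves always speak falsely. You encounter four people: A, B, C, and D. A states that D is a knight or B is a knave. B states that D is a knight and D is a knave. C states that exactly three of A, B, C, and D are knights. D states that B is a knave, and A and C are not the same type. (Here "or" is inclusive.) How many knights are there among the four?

The unique consistent assignment is A=knight, B=knave, C=knave, D=knight.
That has 2 knights.

2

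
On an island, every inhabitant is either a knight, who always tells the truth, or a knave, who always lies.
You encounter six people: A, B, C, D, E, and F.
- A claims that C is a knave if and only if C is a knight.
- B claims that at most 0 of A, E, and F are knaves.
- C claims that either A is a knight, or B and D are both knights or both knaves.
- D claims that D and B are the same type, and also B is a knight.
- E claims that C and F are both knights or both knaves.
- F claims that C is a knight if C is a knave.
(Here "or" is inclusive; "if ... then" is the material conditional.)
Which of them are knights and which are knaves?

A is a knave, B is a knave, C is a knight, D is a knave, E is a knight, and F is a knight.

Since A is a knave, "C is a knave if and only if C is a knight" needs to be False, which holds.
B is a knave; "at most 0 of A, E, and F are knaves" is False, as required.
As a knight, C's statement "either A is a knight, or B and D are both knights or both knaves" should be true; it is.
As a knave, D's statement "D and B are the same type, and also B is a knight" should be False; it is.
E (knight): "C and F are both knights or both knaves" — true. ✓
Since F is a knight, "C is a knight if C is a knave" needs to be true, which holds.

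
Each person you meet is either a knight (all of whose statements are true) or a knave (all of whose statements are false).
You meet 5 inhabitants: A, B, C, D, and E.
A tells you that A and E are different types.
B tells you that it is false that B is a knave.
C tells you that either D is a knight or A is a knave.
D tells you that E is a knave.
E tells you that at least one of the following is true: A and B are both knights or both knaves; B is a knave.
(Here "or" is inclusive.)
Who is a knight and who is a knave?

A is a knave, and the claim "A and E are different types" is indeed false.
B is a knight; "it is false that B is a knave" is true, as required.
C is a knight, so "either D is a knight or A is a knave" must be true — and it is.
D (knight): "E is a knave" — true. ✓
Since E is a knave, "at least one of the following is true: A and B are both knights or both knaves; B is a knave" needs to be false, which holds.

A is a knave, B is a knight, C is a knight, D is a knight, and E is a knave.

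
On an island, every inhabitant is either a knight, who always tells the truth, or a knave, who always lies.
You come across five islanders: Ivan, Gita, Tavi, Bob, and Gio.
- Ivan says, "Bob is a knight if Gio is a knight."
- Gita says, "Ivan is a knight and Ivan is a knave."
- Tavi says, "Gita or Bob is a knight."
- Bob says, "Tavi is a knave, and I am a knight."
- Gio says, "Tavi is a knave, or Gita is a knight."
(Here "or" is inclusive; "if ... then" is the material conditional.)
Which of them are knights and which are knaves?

Ivan is a knave, Gita is a knave, Tavi is a knave, Bob is a knave, and Gio is a knight.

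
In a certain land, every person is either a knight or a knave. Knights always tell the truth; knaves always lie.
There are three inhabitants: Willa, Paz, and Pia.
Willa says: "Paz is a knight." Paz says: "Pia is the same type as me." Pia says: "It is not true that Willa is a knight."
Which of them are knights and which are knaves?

Knights: Pia. Knaves: Willa and Paz.

Suppose Willa is a knight. Then Willa's statement "Paz is a knight" would have to be true. Checking the 4 ways to assign the others, none is consistent with every speaker.
(For instance, with Paz=knave, Pia=knight, Willa's claim "Paz is a knight" comes out false where it would need to be true.)
So Willa must be a knave, making "Paz is a knight" false. Taking Willa=knave, Paz=knave, Pia=knight, each remaining statement checks out:
  Paz (knave): "Pia is the same type as me" — false. ✓
  Pia (knight): "it is not true that Willa is a knight" — true. ✓
This is the unique consistent assignment.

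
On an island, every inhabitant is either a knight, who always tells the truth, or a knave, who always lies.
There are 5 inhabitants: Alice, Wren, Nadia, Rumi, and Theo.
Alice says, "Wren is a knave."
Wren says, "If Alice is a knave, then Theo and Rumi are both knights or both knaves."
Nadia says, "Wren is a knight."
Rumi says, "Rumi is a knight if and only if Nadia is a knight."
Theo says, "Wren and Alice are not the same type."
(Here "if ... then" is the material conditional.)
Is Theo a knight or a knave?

Theo is a knight.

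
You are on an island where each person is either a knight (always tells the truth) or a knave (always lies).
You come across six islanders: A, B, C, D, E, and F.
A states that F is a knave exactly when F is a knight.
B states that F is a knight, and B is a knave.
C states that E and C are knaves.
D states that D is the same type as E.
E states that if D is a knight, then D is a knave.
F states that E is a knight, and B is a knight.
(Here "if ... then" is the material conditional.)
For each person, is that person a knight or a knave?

A is a knave, so "F is a knave exactly when F is a knight" must be False — and it is.
B (knave): "F is a knight, and B is a knave" — False. ✓
As a knave, C's statement "E and C are knaves" should be False; it is.
Since D is a knave, "D is the same type as E" needs to be False, which holds.
E is a knight, so "if D is a knight, then D is a knave" must be True — and it is.
F is a knave; "E is a knight, and B is a knight" is False, as required.

A is a knave, B is a knave, C is a knave, D is a knave, E is a knight, and F is a knave.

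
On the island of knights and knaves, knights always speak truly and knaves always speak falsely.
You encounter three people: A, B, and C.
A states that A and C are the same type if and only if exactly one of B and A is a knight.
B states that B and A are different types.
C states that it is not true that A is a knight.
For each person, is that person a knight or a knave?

A is a knave, B is a knight, and C is a knight.

As a knave, A's statement "A and C are the same type if and only if exactly one of B and A is a knight" should be False; it is.
B (knight): "B and A are different types" — True. ✓
C (knight): "it is not true that A is a knight" — True. ✓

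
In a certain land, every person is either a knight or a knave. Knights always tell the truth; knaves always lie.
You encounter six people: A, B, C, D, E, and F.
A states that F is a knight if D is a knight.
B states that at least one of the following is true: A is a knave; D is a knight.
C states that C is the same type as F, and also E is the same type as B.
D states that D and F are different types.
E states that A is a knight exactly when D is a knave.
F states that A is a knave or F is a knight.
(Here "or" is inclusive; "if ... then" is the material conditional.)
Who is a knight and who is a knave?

A is a knight, and the claim "F is a knight if D is a knight" is indeed true.
B is a knave; "at least one of the following is true: A is a knave; D is a knight" is False, as required.
Since C is a knave, "C is the same type as F, and also E is the same type as B" needs to be False, which holds.
D (knave): "D and F are different types" — False. ✓
Since E is a knight, "A is a knight exactly when D is a knave" needs to be true, which holds.
F (knave): "A is a knave or F is a knight" — False. ✓

A is a knight, B is a knave, C is a knave, D is a knave, E is a knight, and F is a knave.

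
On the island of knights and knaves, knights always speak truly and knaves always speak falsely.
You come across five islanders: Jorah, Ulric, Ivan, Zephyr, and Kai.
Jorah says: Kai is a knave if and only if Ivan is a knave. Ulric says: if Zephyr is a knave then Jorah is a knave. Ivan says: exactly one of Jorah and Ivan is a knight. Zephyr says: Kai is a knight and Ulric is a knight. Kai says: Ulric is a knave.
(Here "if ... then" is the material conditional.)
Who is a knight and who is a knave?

Jorah is a knave, Ulric is a knight, Ivan is a knight, Zephyr is a knave, and Kai is a knave.

Jorah (knave): "Kai is a knave if and only if Ivan is a knave" — false. ✓
Ulric (knight): "if Zephyr is a knave then Jorah is a knave" — true. ✓
Ivan (knight): "exactly one of Jorah and Ivan is a knight" — true. ✓
Zephyr (knave): "Kai is a knight and Ulric is a knight" — false. ✓
Kai (knave): "Ulric is a knave" — false. ✓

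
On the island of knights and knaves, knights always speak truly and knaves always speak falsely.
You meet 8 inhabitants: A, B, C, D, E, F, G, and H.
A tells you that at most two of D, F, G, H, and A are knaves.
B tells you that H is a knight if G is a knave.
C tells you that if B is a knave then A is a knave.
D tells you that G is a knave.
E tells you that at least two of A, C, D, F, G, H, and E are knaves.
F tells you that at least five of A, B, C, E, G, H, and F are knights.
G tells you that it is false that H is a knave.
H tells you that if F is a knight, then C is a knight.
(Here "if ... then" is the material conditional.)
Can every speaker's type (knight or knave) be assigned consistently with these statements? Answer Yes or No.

Checking all 256 assignments, each has at least one speaker whose statement's truth value contradicts their type.

No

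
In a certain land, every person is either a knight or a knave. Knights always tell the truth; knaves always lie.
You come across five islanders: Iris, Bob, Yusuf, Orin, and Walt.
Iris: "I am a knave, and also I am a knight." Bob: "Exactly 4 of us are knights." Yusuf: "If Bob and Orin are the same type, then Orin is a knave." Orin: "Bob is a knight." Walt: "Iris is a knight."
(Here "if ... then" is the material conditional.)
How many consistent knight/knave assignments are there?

1

Consistent assignments:
  Iris=knave, Bob=knave, Yusuf=knight, Orin=knave, Walt=knave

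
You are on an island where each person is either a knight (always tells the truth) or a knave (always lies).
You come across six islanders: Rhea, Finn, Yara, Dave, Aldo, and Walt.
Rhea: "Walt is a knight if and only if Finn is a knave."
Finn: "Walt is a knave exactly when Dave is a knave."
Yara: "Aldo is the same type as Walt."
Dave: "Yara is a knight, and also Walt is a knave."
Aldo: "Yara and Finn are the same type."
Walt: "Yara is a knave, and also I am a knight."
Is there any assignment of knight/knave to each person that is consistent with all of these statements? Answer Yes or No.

One consistent assignment: Rhea=knave, Finn=knave, Yara=knight, Dave=knight, Aldo=knave, Walt=knave.

Yes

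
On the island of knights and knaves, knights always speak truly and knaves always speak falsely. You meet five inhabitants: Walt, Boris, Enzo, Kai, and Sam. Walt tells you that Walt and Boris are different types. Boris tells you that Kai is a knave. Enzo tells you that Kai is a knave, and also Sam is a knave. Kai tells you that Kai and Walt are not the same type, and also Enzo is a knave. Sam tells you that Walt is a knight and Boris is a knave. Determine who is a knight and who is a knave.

Knights: Kai. Knaves: Walt, Boris, Enzo, and Sam.

Since Walt is a knave, "Walt and Boris are different types" needs to be false, which holds.
Boris is a knave; "Kai is a knave" is false, as required.
Enzo is a knave, so "Kai is a knave, and also Sam is a knave" must be false — and it is.
Kai is a knight, and the claim "Kai and Walt are not the same type, and also Enzo is a knave" is indeed True.
As a knave, Sam's statement "Walt is a knight and Boris is a knave" should be false; it is.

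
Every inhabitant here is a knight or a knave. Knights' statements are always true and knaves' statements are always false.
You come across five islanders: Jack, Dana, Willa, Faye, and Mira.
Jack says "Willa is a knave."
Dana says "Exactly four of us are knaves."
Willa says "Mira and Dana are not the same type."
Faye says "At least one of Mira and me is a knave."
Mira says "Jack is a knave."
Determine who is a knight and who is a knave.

Jack is a knight, Dana is a knave, Willa is a knave, Faye is a knight, and Mira is a knave.

Since Jack is a knight, "Willa is a knave" needs to be true, which holds.
Dana is a knave, so "exactly four of us are knaves" must be false — and it is.
Willa (knave): "Mira and Dana are not the same type" — false. ✓
As a knight, Faye's statement "at least one of Mira and me is a knave" should be true; it is.
Mira is a knave; "Jack is a knave" is false, as required.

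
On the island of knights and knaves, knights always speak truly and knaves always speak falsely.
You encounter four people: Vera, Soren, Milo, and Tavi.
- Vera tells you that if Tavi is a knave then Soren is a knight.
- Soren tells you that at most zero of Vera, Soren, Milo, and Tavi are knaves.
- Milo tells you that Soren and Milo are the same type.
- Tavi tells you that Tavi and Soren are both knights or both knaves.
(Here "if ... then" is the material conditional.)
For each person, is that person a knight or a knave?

Vera is a knight, Soren is a knight, Milo is a knight, and Tavi is a knight.

Suppose Vera is a knave. Then Vera's statement "if Tavi is a knave then Soren is a knight" would have to be false. Checking the 8 ways to assign the others, none is consistent with every speaker.
(For instance, with Soren=knight, Milo=knight, Tavi=knight, Vera's claim "if Tavi is a knave then Soren is a knight" comes out true where it would need to be false.)
So Vera must be a knight, making "if Tavi is a knave then Soren is a knight" true. Taking Vera=knight, Soren=knight, Milo=knight, Tavi=knight, each remaining statement checks out:
  Soren (knight): "at most zero of Vera, Soren, Milo, and Tavi are knaves" — true. ✓
  Milo (knight): "Soren and Milo are the same type" — true. ✓
  Tavi (knight): "Tavi and Soren are both knights or both knaves" — true. ✓
This is the unique consistent assignment.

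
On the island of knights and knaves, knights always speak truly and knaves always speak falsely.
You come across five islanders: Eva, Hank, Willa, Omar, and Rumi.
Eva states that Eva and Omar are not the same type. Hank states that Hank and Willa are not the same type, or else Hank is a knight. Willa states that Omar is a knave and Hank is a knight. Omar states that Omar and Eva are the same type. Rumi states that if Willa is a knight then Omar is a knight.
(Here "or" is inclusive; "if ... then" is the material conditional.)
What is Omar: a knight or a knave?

Omar is a knave.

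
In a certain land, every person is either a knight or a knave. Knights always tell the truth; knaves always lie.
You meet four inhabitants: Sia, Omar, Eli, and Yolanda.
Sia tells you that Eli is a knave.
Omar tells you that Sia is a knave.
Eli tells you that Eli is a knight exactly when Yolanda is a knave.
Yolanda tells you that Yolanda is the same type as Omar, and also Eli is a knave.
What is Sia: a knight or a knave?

Consistent assignments: {Sia=knave, Omar=knight, Eli=knight, Yolanda=knave}
In every consistent assignment, Sia is a knave.

Sia is a knave.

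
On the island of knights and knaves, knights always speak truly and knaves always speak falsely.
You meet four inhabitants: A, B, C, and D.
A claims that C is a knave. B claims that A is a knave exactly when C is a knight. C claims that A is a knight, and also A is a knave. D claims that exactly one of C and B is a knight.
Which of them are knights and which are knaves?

A is a knight, B is a knight, C is a knave, and D is a knight.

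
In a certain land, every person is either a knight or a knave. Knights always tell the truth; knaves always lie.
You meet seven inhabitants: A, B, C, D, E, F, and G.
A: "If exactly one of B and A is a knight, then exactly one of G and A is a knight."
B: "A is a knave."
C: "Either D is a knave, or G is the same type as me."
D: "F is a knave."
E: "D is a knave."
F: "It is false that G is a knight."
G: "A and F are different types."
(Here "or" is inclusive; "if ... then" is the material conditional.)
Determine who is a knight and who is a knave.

A is a knight, B is a knave, C is a knight, D is a knave, E is a knight, F is a knight, and G is a knave.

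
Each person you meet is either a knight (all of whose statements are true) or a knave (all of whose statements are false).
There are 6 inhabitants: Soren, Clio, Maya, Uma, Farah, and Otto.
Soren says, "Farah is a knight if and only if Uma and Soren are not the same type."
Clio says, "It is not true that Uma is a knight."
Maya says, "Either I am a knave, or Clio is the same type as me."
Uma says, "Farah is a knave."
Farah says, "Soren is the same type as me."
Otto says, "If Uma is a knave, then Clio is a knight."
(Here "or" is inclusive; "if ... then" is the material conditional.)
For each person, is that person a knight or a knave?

Since Soren is a knight, "Farah is a knight if and only if Uma and Soren are not the same type" needs to be True, which holds.
Since Clio is a knight, "it is not true that Uma is a knight" needs to be True, which holds.
Since Maya is a knight, "either I am a knave, or Clio is the same type as me" needs to be True, which holds.
Uma (knave): "Farah is a knave" — False. ✓
As a knight, Farah's statement "Soren is the same type as me" should be True; it is.
Otto is a knight, so "if Uma is a knave, then Clio is a knight" must be True — and it is.

Knights: Soren, Clio, Maya, Farah, and Otto. Knaves: Uma.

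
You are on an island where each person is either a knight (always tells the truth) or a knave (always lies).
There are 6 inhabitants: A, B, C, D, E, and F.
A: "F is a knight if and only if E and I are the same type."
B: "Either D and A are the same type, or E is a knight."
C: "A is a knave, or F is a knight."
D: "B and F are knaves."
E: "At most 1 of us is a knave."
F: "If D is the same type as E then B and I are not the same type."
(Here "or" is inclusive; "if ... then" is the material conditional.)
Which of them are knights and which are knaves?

A (knight): "F is a knight if and only if E and I are the same type" — true. ✓
B is a knight, so "either D and A are the same type, or E is a knight" must be true — and it is.
C is a knight; "A is a knave, or F is a knight" is true, as required.
D is a knave; "B and F are knaves" is False, as required.
E is a knight; "at most 1 of us is a knave" is true, as required.
F is a knight; "if D is the same type as E then B and I are not the same type" is true, as required.

A is a knight, B is a knight, C is a knight, D is a knave, E is a knight, and F is a knight.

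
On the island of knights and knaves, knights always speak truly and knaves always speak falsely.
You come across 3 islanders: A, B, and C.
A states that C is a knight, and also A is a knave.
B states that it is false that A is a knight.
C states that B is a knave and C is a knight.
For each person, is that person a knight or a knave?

Knights: B. Knaves: A and C.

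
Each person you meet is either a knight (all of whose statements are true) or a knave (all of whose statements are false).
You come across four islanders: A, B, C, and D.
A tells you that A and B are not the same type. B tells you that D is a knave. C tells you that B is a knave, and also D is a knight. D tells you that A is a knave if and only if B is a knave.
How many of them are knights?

2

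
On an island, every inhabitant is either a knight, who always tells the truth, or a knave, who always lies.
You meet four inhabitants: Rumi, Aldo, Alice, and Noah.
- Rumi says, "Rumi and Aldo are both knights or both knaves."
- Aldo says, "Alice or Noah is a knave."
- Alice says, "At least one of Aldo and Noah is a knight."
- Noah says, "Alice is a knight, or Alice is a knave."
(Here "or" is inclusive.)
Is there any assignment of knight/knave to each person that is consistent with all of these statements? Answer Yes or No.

No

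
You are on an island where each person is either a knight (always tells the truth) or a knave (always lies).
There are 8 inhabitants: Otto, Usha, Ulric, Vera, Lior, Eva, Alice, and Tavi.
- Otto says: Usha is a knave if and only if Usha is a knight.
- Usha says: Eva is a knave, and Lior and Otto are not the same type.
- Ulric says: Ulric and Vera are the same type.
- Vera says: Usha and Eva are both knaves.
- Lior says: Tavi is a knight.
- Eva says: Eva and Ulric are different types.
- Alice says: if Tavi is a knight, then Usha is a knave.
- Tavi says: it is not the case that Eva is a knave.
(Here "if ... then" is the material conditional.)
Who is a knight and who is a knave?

Otto is a knave, Usha is a knave, Ulric is a knave, Vera is a knight, Lior is a knave, Eva is a knave, Alice is a knight, and Tavi is a knave.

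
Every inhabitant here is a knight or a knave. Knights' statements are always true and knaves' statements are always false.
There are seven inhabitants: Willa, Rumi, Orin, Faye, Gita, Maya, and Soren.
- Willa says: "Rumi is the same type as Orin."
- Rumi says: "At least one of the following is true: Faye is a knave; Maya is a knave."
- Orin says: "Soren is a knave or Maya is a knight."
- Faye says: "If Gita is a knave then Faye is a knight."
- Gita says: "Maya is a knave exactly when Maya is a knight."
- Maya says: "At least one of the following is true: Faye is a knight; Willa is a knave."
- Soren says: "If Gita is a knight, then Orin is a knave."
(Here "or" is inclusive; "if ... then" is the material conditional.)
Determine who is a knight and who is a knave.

Since Willa is a knave, "Rumi is the same type as Orin" needs to be False, which holds.
As a knave, Rumi's statement "at least one of the following is true: Faye is a knave; Maya is a knave" should be False; it is.
Orin is a knight; "Soren is a knave or Maya is a knight" is true, as required.
Faye is a knight; "if Gita is a knave then Faye is a knight" is true, as required.
Gita is a knave, and the claim "Maya is a knave exactly when Maya is a knight" is indeed False.
Maya is a knight, so "at least one of the following is true: Faye is a knight; Willa is a knave" must be true — and it is.
Since Soren is a knight, "if Gita is a knight, then Orin is a knave" needs to be true, which holds.

Willa is a knave, Rumi is a knave, Orin is a knight, Faye is a knight, Gita is a knave, Maya is a knight, and Soren is a knight.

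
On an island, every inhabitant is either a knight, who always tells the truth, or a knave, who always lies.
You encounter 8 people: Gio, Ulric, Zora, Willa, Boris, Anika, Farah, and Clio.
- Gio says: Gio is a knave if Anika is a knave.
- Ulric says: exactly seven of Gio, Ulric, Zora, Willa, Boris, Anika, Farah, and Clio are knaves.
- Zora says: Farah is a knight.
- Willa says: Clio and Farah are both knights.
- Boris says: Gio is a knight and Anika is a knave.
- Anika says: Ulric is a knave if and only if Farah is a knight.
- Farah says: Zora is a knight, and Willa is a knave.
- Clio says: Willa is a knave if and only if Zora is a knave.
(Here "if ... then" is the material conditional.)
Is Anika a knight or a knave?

Consistent assignments: {Gio=knight, Ulric=knave, Zora=knight, Willa=knave, Boris=knave, Anika=knight, Farah=knight, Clio=knave}
In every consistent assignment, Anika is a knight.

Anika is a knight.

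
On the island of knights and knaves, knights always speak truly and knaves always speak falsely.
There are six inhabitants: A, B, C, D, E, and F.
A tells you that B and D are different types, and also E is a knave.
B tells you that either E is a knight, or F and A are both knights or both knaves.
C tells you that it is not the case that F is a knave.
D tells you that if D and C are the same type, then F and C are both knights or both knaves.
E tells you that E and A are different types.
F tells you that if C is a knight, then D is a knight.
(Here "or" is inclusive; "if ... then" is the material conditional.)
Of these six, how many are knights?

The unique consistent assignment is A=knave, B=knight, C=knight, D=knight, E=knight, F=knight.
That has 5 knights.

5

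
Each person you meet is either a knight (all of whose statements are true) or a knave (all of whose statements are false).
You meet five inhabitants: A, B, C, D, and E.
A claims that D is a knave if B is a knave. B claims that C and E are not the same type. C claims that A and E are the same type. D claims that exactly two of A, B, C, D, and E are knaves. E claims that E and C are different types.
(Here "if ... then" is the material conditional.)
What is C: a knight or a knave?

C is a knave.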